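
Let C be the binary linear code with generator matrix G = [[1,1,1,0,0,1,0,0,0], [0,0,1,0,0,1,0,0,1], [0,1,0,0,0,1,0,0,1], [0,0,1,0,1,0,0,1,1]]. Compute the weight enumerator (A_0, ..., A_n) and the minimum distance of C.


Weight distribution: A_0 = 1, A_2 = 2, A_3 = 6, A_4 = 3, A_5 = 2, A_6 = 2. Minimum distance d = 2.

Enumerate all 2^4 = 16 messages m ∈ F_2^4.
For each, compute codeword c = mG in F_2^9, then tally its weight.
  m = 0000 → c = 000000000, weight = 0.
  m = 1000 → c = 111001000, weight = 4.
  m = 0100 → c = 001001001, weight = 3.
  m = 1100 → c = 110000001, weight = 3.
  m = 0010 → c = 010001001, weight = 3.
  m = 1010 → c = 101000001, weight = 3.
  m = 0110 → c = 011000000, weight = 2.
  m = 1110 → c = 100001000, weight = 2.
  m = 0001 → c = 001010011, weight = 4.
  m = 1001 → c = 110011011, weight = 6.
  m = 0101 → c = 000011010, weight = 3.
  m = 1101 → c = 111010010, weight = 5.
  m = 0011 → c = 011011010, weight = 5.
  m = 1011 → c = 100010010, weight = 3.
  m = 0111 → c = 010010011, weight = 4.
  m = 1111 → c = 101011011, weight = 6.
Tally weights:
  weight 0: 1 codewords.
  weight 2: 2 codewords.
  weight 3: 6 codewords.
  weight 4: 3 codewords.
  weight 5: 2 codewords.
  weight 6: 2 codewords.
Minimum distance d = smallest w > 0 with A_w > 0 = 2.
Sanity: Σ A_w = 16 = 2^4 = 16 ✓.


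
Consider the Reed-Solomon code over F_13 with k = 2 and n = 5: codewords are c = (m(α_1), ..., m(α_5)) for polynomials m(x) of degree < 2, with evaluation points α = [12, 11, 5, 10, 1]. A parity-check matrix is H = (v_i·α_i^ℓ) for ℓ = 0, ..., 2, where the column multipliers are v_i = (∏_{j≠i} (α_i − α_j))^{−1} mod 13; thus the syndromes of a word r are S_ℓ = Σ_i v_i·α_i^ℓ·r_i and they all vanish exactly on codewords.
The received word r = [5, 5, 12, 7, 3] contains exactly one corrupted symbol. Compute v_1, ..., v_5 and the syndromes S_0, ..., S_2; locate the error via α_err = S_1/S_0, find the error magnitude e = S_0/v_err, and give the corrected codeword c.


S = (5, 3, 7), error at position 2, error magnitude e = 12, c = [5, 6, 12, 7, 3].

Step 1: column multipliers v_i = (∏_{j≠i}(α_i − α_j))^{−1} mod 13.
  i = 1 (α = 12): (12−11)(12−5)(12−10)(12−1) = 1·7·2·11 = 154 ≡ 11, so v_1 = 11^{−1} = 6 (mod 13).
  i = 2 (α = 11): (11−12)(11−5)(11−10)(11−1) = (−1)·6·1·10 = −60 ≡ 5, so v_2 = 5^{−1} = 8 (mod 13).
  i = 3 (α = 5): (5−12)(5−11)(5−10)(5−1) = (−7)·(−6)·(−5)·4 = −840 ≡ 5, so v_3 = 5^{−1} = 8 (mod 13).
  i = 4 (α = 10): (10−12)(10−11)(10−5)(10−1) = (−2)·(−1)·5·9 = 90 ≡ 12, so v_4 = 12^{−1} = 12 (mod 13).
  i = 5 (α = 1): (1−12)(1−11)(1−5)(1−10) = (−11)·(−10)·(−4)·(−9) = 3960 ≡ 8, so v_5 = 8^{−1} = 5 (mod 13).
  v = [6, 8, 8, 12, 5].
Step 2: syndromes of r = [5, 5, 12, 7, 3] (all sums mod 13).
  S_0 = Σ v_i r_i = 6·5 + 8·5 + 8·12 + 12·7 + 5·3 = 265 ≡ 5.
  S_1 = Σ v_i α_i r_i = 6·12·5 + 8·11·5 + 8·5·12 + 12·10·7 + 5·1·3 = 2135 ≡ 3.
  α_i^2 mod 13 = [1, 4, 12, 9, 1].
  S_2 = Σ v_i α_i^2 r_i = 6·1·5 + 8·4·5 + 8·12·12 + 12·9·7 + 5·1·3 = 2113 ≡ 7.
  S = (5, 3, 7) ≠ 0, so r is not a codeword (an error is present).
Step 3: locate the error. For a single error e at position i, S_ℓ = v_i·e·α_i^ℓ, so α_err = S_1/S_0.
  S_0^{−1} = 5^{−1} = 8 (mod 13), so α_err = 3·8 = 24 ≡ 11 = α_2. Error position i = 2.
  Consistency check: S_2/S_1 = 7·9 = 63 ≡ 11 = α_err ✓ (single-error assumption holds).
Step 4: error magnitude e = S_0/v_2 = S_0·∏_{j≠2}(α_2 − α_j) = 5·5 = 25 ≡ 12 (mod 13).
Step 5: correct position 2: c_2 = r_2 − e = 5 − 12 ≡ 6 (mod 13). Hence c = [5, 6, 12, 7, 3].
  Check: interpolating c through the α_i gives m(x) = 4 + 12·x (degree < 2) with m(α_i) = c_i for every i, so c is indeed a codeword.


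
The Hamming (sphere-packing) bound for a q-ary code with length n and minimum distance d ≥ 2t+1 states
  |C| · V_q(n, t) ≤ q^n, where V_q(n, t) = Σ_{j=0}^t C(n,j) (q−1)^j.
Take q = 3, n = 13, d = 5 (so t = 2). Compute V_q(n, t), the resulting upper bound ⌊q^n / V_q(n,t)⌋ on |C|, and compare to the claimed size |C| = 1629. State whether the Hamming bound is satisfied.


V_q(n, t) = 339, q^n = 1594323, Hamming bound = 4703, |C| = 1629 ≤ bound (satisfied).

Step 1: Compute V_q(n, t) = Σ_{j=0}^2 C(n, j) (q−1)^j.
  j = 0: C(13,0)·(2)^0 = 1·1 = 1.
  j = 1: C(13,1)·(2)^1 = 13·2 = 26.
  j = 2: C(13,2)·(2)^2 = 78·4 = 312.
  V_q(n, t) = 1 + 26 + 312 = 339.
Step 2: q^n = 3^13 = 1594323.
Step 3: Hamming bound ⌊q^n / V_q(n,t)⌋ = ⌊1594323/339⌋ = 4703.
Step 4: Compare |C| = 1629 to 4703: satisfied.
The claimed |C| lies below the Hamming bound.


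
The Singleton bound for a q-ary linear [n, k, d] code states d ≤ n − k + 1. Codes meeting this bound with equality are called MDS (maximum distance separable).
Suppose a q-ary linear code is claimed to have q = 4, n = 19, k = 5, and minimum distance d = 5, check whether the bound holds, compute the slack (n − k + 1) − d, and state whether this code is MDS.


Singleton RHS = n − k + 1 = 15, slack = 10, bound satisfied, not MDS.

Singleton bound: d ≤ n − k + 1.
Here n = 19, k = 5, so n − k + 1 = 15.
Given d = 5, check d ≤ 15: YES.
Slack = (n − k + 1) − d = 10.
The code is NOT MDS (slack = 10 > 0).
Description: the claimed parameters are [19, 5, 5]_4; such a code would be non-MDS.


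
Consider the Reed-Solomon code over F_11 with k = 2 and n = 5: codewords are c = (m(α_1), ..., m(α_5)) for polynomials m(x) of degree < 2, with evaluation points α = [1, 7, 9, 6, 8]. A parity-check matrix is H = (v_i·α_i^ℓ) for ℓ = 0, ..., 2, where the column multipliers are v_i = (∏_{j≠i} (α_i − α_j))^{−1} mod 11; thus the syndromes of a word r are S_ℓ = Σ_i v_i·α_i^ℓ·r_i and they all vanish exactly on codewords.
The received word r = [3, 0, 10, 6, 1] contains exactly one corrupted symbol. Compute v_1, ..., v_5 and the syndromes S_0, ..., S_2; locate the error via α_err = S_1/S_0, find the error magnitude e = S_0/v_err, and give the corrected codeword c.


S = (5, 7, 1), error at position 5, error magnitude e = 7, c = [3, 0, 10, 6, 5].

Step 1: column multipliers v_i = (∏_{j≠i}(α_i − α_j))^{−1} mod 11.
  i = 1 (α = 1): (1−7)(1−9)(1−6)(1−8) = (−6)·(−8)·(−5)·(−7) = 1680 ≡ 8, so v_1 = 8^{−1} = 7 (mod 11).
  i = 2 (α = 7): (7−1)(7−9)(7−6)(7−8) = 6·(−2)·1·(−1) = 12 ≡ 1, so v_2 = 1^{−1} = 1 (mod 11).
  i = 3 (α = 9): (9−1)(9−7)(9−6)(9−8) = 8·2·3·1 = 48 ≡ 4, so v_3 = 4^{−1} = 3 (mod 11).
  i = 4 (α = 6): (6−1)(6−7)(6−9)(6−8) = 5·(−1)·(−3)·(−2) = −30 ≡ 3, so v_4 = 3^{−1} = 4 (mod 11).
  i = 5 (α = 8): (8−1)(8−7)(8−9)(8−6) = 7·1·(−1)·2 = −14 ≡ 8, so v_5 = 8^{−1} = 7 (mod 11).
  v = [7, 1, 3, 4, 7].
Step 2: syndromes of r = [3, 0, 10, 6, 1] (all sums mod 11).
  S_0 = Σ v_i r_i = 7·3 + 1·0 + 3·10 + 4·6 + 7·1 = 82 ≡ 5.
  S_1 = Σ v_i α_i r_i = 7·1·3 + 1·7·0 + 3·9·10 + 4·6·6 + 7·8·1 = 491 ≡ 7.
  α_i^2 mod 11 = [1, 5, 4, 3, 9].
  S_2 = Σ v_i α_i^2 r_i = 7·1·3 + 1·5·0 + 3·4·10 + 4·3·6 + 7·9·1 = 276 ≡ 1.
  S = (5, 7, 1) ≠ 0, so r is not a codeword (an error is present).
Step 3: locate the error. For a single error e at position i, S_ℓ = v_i·e·α_i^ℓ, so α_err = S_1/S_0.
  S_0^{−1} = 5^{−1} = 9 (mod 11), so α_err = 7·9 = 63 ≡ 8 = α_5. Error position i = 5.
  Consistency check: S_2/S_1 = 1·8 = 8 ≡ 8 = α_err ✓ (single-error assumption holds).
Step 4: error magnitude e = S_0/v_5 = S_0·∏_{j≠5}(α_5 − α_j) = 5·8 = 40 ≡ 7 (mod 11).
Step 5: correct position 5: c_5 = r_5 − e = 1 − 7 ≡ 5 (mod 11). Hence c = [3, 0, 10, 6, 5].
  Check: interpolating c through the α_i gives m(x) = 9 + 5·x (degree < 2) with m(α_i) = c_i for every i, so c is indeed a codeword.


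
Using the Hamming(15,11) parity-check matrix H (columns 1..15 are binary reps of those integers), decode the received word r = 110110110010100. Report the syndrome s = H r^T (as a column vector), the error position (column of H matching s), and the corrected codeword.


s = (1, 0, 1, 1)^T, error position = 11, corrected codeword c = 110110110000100

Compute s = H r^T mod 2 one row at a time:
  s_1 = 1 + 0 + 0 + 1 + 0 + 1 + 0 + 0 = 3 ≡ 1 (mod 2).
  s_2 = 1 + 1 + 0 + 1 + 0 + 1 + 0 + 0 = 4 ≡ 0 (mod 2).
  s_3 = 1 + 0 + 0 + 1 + 0 + 1 + 0 + 0 = 3 ≡ 1 (mod 2).
  s_4 = 1 + 0 + 1 + 1 + 0 + 1 + 1 + 0 = 5 ≡ 1 (mod 2).
s = (1, 0, 1, 1)^T — this equals column 11 of H (binary 1011), so error is at position 11.
Correct: flip bit 11 of r = 110110110010100 to get c = 110110110000100.


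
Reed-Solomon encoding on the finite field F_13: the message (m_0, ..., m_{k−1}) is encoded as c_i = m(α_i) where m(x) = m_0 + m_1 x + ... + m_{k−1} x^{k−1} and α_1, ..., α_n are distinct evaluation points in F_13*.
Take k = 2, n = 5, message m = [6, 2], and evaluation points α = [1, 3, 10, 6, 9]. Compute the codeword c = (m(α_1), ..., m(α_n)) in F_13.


c = [8, 12, 0, 5, 11]

Message polynomial: m(x) = 6 + 2·x (mod 13).
For each evaluation point α_i, compute m(α_i) mod 13:
  α_1 = 1: Horner steps 2 → 8, so m(1) = 8.
  α_2 = 3: Horner steps 2 → 12, so m(3) = 12.
  α_3 = 10: Horner steps 2 → 0, so m(10) = 0.
  α_4 = 6: Horner steps 2 → 5, so m(6) = 5.
  α_5 = 9: Horner steps 2 → 11, so m(9) = 11.
Codeword c = [8, 12, 0, 5, 11] ∈ F_13^5.


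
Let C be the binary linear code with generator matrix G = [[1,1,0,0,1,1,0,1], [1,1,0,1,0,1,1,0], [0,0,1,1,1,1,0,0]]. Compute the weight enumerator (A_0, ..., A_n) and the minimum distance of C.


Weight distribution: A_0 = 1, A_4 = 3, A_5 = 4. Minimum distance d = 4.

Enumerate all 2^3 = 8 messages m ∈ F_2^3.
For each, compute codeword c = mG in F_2^8, then tally its weight.
  m = 000 → c = 00000000, weight = 0.
  m = 100 → c = 11001101, weight = 5.
  m = 010 → c = 11010110, weight = 5.
  m = 110 → c = 00011011, weight = 4.
  m = 001 → c = 00111100, weight = 4.
  m = 101 → c = 11110001, weight = 5.
  m = 011 → c = 11101010, weight = 5.
  m = 111 → c = 00100111, weight = 4.
Tally weights:
  weight 0: 1 codewords.
  weight 4: 3 codewords.
  weight 5: 4 codewords.
Minimum distance d = smallest w > 0 with A_w > 0 = 4.
Sanity: Σ A_w = 8 = 2^3 = 8 ✓.


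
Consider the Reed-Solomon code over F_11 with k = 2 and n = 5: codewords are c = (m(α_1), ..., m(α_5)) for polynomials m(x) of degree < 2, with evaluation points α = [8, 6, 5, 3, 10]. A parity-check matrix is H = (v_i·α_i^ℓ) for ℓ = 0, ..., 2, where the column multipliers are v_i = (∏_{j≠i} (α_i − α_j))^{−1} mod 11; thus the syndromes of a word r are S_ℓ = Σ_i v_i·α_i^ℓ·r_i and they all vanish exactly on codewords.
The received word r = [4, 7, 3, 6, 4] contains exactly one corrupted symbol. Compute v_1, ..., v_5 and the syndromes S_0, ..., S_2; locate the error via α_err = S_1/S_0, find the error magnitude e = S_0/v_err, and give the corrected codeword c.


S = (5, 6, 5), error at position 5, error magnitude e = 3, c = [4, 7, 3, 6, 1].

Step 1: column multipliers v_i = (∏_{j≠i}(α_i − α_j))^{−1} mod 11.
  i = 1 (α = 8): (8−6)(8−5)(8−3)(8−10) = 2·3·5·(−2) = −60 ≡ 6, so v_1 = 6^{−1} = 2 (mod 11).
  i = 2 (α = 6): (6−8)(6−5)(6−3)(6−10) = (−2)·1·3·(−4) = 24 ≡ 2, so v_2 = 2^{−1} = 6 (mod 11).
  i = 3 (α = 5): (5−8)(5−6)(5−3)(5−10) = (−3)·(−1)·2·(−5) = −30 ≡ 3, so v_3 = 3^{−1} = 4 (mod 11).
  i = 4 (α = 3): (3−8)(3−6)(3−5)(3−10) = (−5)·(−3)·(−2)·(−7) = 210 ≡ 1, so v_4 = 1^{−1} = 1 (mod 11).
  i = 5 (α = 10): (10−8)(10−6)(10−5)(10−3) = 2·4·5·7 = 280 ≡ 5, so v_5 = 5^{−1} = 9 (mod 11).
  v = [2, 6, 4, 1, 9].
Step 2: syndromes of r = [4, 7, 3, 6, 4] (all sums mod 11).
  S_0 = Σ v_i r_i = 2·4 + 6·7 + 4·3 + 1·6 + 9·4 = 104 ≡ 5.
  S_1 = Σ v_i α_i r_i = 2·8·4 + 6·6·7 + 4·5·3 + 1·3·6 + 9·10·4 = 754 ≡ 6.
  α_i^2 mod 11 = [9, 3, 3, 9, 1].
  S_2 = Σ v_i α_i^2 r_i = 2·9·4 + 6·3·7 + 4·3·3 + 1·9·6 + 9·1·4 = 324 ≡ 5.
  S = (5, 6, 5) ≠ 0, so r is not a codeword (an error is present).
Step 3: locate the error. For a single error e at position i, S_ℓ = v_i·e·α_i^ℓ, so α_err = S_1/S_0.
  S_0^{−1} = 5^{−1} = 9 (mod 11), so α_err = 6·9 = 54 ≡ 10 = α_5. Error position i = 5.
  Consistency check: S_2/S_1 = 5·2 = 10 ≡ 10 = α_err ✓ (single-error assumption holds).
Step 4: error magnitude e = S_0/v_5 = S_0·∏_{j≠5}(α_5 − α_j) = 5·5 = 25 ≡ 3 (mod 11).
Step 5: correct position 5: c_5 = r_5 − e = 4 − 3 ≡ 1 (mod 11). Hence c = [4, 7, 3, 6, 1].
  Check: interpolating c through the α_i gives m(x) = 5 + 4·x (degree < 2) with m(α_i) = c_i for every i, so c is indeed a codeword.


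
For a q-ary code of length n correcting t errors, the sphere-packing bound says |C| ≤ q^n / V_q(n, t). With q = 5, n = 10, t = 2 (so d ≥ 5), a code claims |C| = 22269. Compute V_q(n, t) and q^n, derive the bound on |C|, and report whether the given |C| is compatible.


V_q(n, t) = 761, q^n = 9765625, Hamming bound = 12832, |C| = 22269 > bound (violated).

Step 1: Compute V_q(n, t) = Σ_{j=0}^2 C(n, j) (q−1)^j.
  j = 0: C(10,0)·(4)^0 = 1·1 = 1.
  j = 1: C(10,1)·(4)^1 = 10·4 = 40.
  j = 2: C(10,2)·(4)^2 = 45·16 = 720.
  V_q(n, t) = 1 + 40 + 720 = 761.
Step 2: q^n = 5^10 = 9765625.
Step 3: Hamming bound ⌊q^n / V_q(n,t)⌋ = ⌊9765625/761⌋ = 12832.
Step 4: Compare |C| = 22269 to 12832: violated.
The claimed |C| lies above the Hamming bound, so no 5-ary code of length 10 with d ≥ 5 can have 22269 codewords.


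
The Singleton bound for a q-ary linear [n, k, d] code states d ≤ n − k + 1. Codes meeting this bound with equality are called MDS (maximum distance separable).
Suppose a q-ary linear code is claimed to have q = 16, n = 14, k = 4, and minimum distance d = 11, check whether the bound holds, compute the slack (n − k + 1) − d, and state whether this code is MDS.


Singleton RHS = n − k + 1 = 11, slack = 0, bound satisfied, MDS.

Singleton bound: d ≤ n − k + 1.
Here n = 14, k = 4, so n − k + 1 = 11.
Given d = 11, check d ≤ 11: YES.
Slack = (n − k + 1) − d = 0.
The code is MDS (slack = 0).
Description: the claimed parameters are [14, 4, 11]_16; such a code would be MDS (meets Singleton bound).


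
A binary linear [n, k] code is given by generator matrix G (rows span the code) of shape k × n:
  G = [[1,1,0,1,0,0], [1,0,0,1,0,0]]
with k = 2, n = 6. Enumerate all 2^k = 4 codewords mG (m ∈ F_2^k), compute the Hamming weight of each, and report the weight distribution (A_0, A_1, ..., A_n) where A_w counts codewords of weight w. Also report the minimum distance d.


Weight distribution: A_0 = 1, A_1 = 1, A_2 = 1, A_3 = 1. Minimum distance d = 1.

Enumerate all 2^2 = 4 messages m ∈ F_2^2.
For each, compute codeword c = mG in F_2^6, then tally its weight.
  m = 00 → c = 000000, weight = 0.
  m = 10 → c = 110100, weight = 3.
  m = 01 → c = 100100, weight = 2.
  m = 11 → c = 010000, weight = 1.
Tally weights:
  weight 0: 1 codewords.
  weight 1: 1 codewords.
  weight 2: 1 codewords.
  weight 3: 1 codewords.
Minimum distance d = smallest w > 0 with A_w > 0 = 1.
Sanity: Σ A_w = 4 = 2^2 = 4 ✓.


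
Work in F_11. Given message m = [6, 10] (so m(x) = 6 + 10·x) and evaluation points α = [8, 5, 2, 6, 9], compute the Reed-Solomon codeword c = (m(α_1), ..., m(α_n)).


c = [9, 1, 4, 0, 8]

Message polynomial: m(x) = 6 + 10·x (mod 11).
For each evaluation point α_i, compute m(α_i) mod 11:
  α_1 = 8: Horner steps 10 → 9, so m(8) = 9.
  α_2 = 5: Horner steps 10 → 1, so m(5) = 1.
  α_3 = 2: Horner steps 10 → 4, so m(2) = 4.
  α_4 = 6: Horner steps 10 → 0, so m(6) = 0.
  α_5 = 9: Horner steps 10 → 8, so m(9) = 8.
Codeword c = [9, 1, 4, 0, 8] ∈ F_11^5.


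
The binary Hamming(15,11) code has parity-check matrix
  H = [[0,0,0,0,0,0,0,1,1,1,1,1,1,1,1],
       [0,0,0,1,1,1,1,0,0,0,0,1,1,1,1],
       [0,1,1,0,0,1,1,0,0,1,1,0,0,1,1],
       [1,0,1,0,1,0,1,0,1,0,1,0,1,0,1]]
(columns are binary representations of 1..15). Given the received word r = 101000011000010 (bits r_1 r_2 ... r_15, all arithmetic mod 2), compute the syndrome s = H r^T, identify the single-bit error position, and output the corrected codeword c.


s = (1, 1, 0, 1)^T, error position = 13, corrected codeword c = 101000011000110

Compute s = H r^T mod 2 one row at a time:
  s_1 = 1 + 1 + 0 + 0 + 0 + 0 + 1 + 0 = 3 ≡ 1 (mod 2).
  s_2 = 0 + 0 + 0 + 0 + 0 + 0 + 1 + 0 = 1 ≡ 1 (mod 2).
  s_3 = 0 + 1 + 0 + 0 + 0 + 0 + 1 + 0 = 2 ≡ 0 (mod 2).
  s_4 = 1 + 1 + 0 + 0 + 1 + 0 + 0 + 0 = 3 ≡ 1 (mod 2).
s = (1, 1, 0, 1)^T — this equals column 13 of H (binary 1101), so error is at position 13.
Correct: flip bit 13 of r = 101000011000010 to get c = 101000011000110.


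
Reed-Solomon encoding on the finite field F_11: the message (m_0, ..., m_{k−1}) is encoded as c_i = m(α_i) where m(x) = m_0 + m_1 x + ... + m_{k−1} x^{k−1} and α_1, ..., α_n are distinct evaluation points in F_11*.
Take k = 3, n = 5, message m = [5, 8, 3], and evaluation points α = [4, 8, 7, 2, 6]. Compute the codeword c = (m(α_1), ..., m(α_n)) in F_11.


c = [8, 8, 10, 0, 7]

Message polynomial: m(x) = 5 + 8·x + 3·x^2 (mod 11).
For each evaluation point α_i, compute m(α_i) mod 11:
  α_1 = 4: Horner steps 3 → 9 → 8, so m(4) = 8.
  α_2 = 8: Horner steps 3 → 10 → 8, so m(8) = 8.
  α_3 = 7: Horner steps 3 → 7 → 10, so m(7) = 10.
  α_4 = 2: Horner steps 3 → 3 → 0, so m(2) = 0.
  α_5 = 6: Horner steps 3 → 4 → 7, so m(6) = 7.
Codeword c = [8, 8, 10, 0, 7] ∈ F_11^5.


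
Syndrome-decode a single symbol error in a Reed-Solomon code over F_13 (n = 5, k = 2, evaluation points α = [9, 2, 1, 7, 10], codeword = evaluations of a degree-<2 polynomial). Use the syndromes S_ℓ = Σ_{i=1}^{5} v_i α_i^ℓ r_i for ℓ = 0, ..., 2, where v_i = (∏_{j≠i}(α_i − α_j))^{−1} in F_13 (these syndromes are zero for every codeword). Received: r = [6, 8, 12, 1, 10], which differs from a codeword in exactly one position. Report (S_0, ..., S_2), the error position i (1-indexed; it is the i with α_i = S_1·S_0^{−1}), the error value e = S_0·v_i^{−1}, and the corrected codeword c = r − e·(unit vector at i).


S = (1, 10, 9), error at position 5, error magnitude e = 8, c = [6, 8, 12, 1, 2].

Step 1: column multipliers v_i = (∏_{j≠i}(α_i − α_j))^{−1} mod 13.
  i = 1 (α = 9): (9−2)(9−1)(9−7)(9−10) = 7·8·2·(−1) = −112 ≡ 5, so v_1 = 5^{−1} = 8 (mod 13).
  i = 2 (α = 2): (2−9)(2−1)(2−7)(2−10) = (−7)·1·(−5)·(−8) = −280 ≡ 6, so v_2 = 6^{−1} = 11 (mod 13).
  i = 3 (α = 1): (1−9)(1−2)(1−7)(1−10) = (−8)·(−1)·(−6)·(−9) = 432 ≡ 3, so v_3 = 3^{−1} = 9 (mod 13).
  i = 4 (α = 7): (7−9)(7−2)(7−1)(7−10) = (−2)·5·6·(−3) = 180 ≡ 11, so v_4 = 11^{−1} = 6 (mod 13).
  i = 5 (α = 10): (10−9)(10−2)(10−1)(10−7) = 1·8·9·3 = 216 ≡ 8, so v_5 = 8^{−1} = 5 (mod 13).
  v = [8, 11, 9, 6, 5].
Step 2: syndromes of r = [6, 8, 12, 1, 10] (all sums mod 13).
  S_0 = Σ v_i r_i = 8·6 + 11·8 + 9·12 + 6·1 + 5·10 = 300 ≡ 1.
  S_1 = Σ v_i α_i r_i = 8·9·6 + 11·2·8 + 9·1·12 + 6·7·1 + 5·10·10 = 1258 ≡ 10.
  α_i^2 mod 13 = [3, 4, 1, 10, 9].
  S_2 = Σ v_i α_i^2 r_i = 8·3·6 + 11·4·8 + 9·1·12 + 6·10·1 + 5·9·10 = 1114 ≡ 9.
  S = (1, 10, 9) ≠ 0, so r is not a codeword (an error is present).
Step 3: locate the error. For a single error e at position i, S_ℓ = v_i·e·α_i^ℓ, so α_err = S_1/S_0.
  S_0^{−1} = 1^{−1} = 1 (mod 13), so α_err = 10·1 = 10 ≡ 10 = α_5. Error position i = 5.
  Consistency check: S_2/S_1 = 9·4 = 36 ≡ 10 = α_err ✓ (single-error assumption holds).
Step 4: error magnitude e = S_0/v_5 = S_0·∏_{j≠5}(α_5 − α_j) = 1·8 = 8 ≡ 8 (mod 13).
Step 5: correct position 5: c_5 = r_5 − e = 10 − 8 ≡ 2 (mod 13). Hence c = [6, 8, 12, 1, 2].
  Check: interpolating c through the α_i gives m(x) = 3 + 9·x (degree < 2) with m(α_i) = c_i for every i, so c is indeed a codeword.


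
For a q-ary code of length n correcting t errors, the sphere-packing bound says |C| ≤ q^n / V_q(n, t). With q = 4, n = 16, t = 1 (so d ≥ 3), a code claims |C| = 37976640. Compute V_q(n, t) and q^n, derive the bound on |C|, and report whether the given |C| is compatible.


V_q(n, t) = 49, q^n = 4294967296, Hamming bound = 87652393, |C| = 37976640 ≤ bound (satisfied).

Step 1: Compute V_q(n, t) = Σ_{j=0}^1 C(n, j) (q−1)^j.
  j = 0: C(16,0)·(3)^0 = 1·1 = 1.
  j = 1: C(16,1)·(3)^1 = 16·3 = 48.
  V_q(n, t) = 1 + 48 = 49.
Step 2: q^n = 4^16 = 4294967296.
Step 3: Hamming bound ⌊q^n / V_q(n,t)⌋ = ⌊4294967296/49⌋ = 87652393.
Step 4: Compare |C| = 37976640 to 87652393: satisfied.
The claimed |C| lies below the Hamming bound.


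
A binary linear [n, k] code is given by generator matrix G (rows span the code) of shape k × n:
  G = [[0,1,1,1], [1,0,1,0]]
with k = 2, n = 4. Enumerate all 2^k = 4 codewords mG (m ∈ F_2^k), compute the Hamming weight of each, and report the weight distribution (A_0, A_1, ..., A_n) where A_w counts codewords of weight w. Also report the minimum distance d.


Weight distribution: A_0 = 1, A_2 = 1, A_3 = 2. Minimum distance d = 2.

Enumerate all 2^2 = 4 messages m ∈ F_2^2.
For each, compute codeword c = mG in F_2^4, then tally its weight.
  m = 00 → c = 0000, weight = 0.
  m = 10 → c = 0111, weight = 3.
  m = 01 → c = 1010, weight = 2.
  m = 11 → c = 1101, weight = 3.
Tally weights:
  weight 0: 1 codewords.
  weight 2: 1 codewords.
  weight 3: 2 codewords.
Minimum distance d = smallest w > 0 with A_w > 0 = 2.
Sanity: Σ A_w = 4 = 2^2 = 4 ✓.


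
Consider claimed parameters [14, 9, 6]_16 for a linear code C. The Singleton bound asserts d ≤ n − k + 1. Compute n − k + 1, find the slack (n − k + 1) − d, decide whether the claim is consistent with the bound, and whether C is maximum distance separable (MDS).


Singleton RHS = n − k + 1 = 6, slack = 0, bound satisfied, MDS.

Singleton bound: d ≤ n − k + 1.
Here n = 14, k = 9, so n − k + 1 = 6.
Given d = 6, check d ≤ 6: YES.
Slack = (n − k + 1) − d = 0.
The code is MDS (slack = 0).
Description: the claimed parameters are [14, 9, 6]_16; such a code would be MDS (meets Singleton bound).


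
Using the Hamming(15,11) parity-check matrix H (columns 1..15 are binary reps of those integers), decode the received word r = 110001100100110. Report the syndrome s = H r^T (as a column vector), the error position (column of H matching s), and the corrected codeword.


s = (1, 0, 1, 1)^T, error position = 11, corrected codeword c = 110001100110110

Compute s = H r^T mod 2 one row at a time:
  s_1 = 0 + 0 + 1 + 0 + 0 + 1 + 1 + 0 = 3 ≡ 1 (mod 2).
  s_2 = 0 + 0 + 1 + 1 + 0 + 1 + 1 + 0 = 4 ≡ 0 (mod 2).
  s_3 = 1 + 0 + 1 + 1 + 1 + 0 + 1 + 0 = 5 ≡ 1 (mod 2).
  s_4 = 1 + 0 + 0 + 1 + 0 + 0 + 1 + 0 = 3 ≡ 1 (mod 2).
s = (1, 0, 1, 1)^T — this equals column 11 of H (binary 1011), so error is at position 11.
Correct: flip bit 11 of r = 110001100100110 to get c = 110001100110110.


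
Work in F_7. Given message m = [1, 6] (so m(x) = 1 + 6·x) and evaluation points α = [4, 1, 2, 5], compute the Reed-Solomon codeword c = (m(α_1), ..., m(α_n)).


c = [4, 0, 6, 3]

Message polynomial: m(x) = 1 + 6·x (mod 7).
For each evaluation point α_i, compute m(α_i) mod 7:
  α_1 = 4: Horner steps 6 → 4, so m(4) = 4.
  α_2 = 1: Horner steps 6 → 0, so m(1) = 0.
  α_3 = 2: Horner steps 6 → 6, so m(2) = 6.
  α_4 = 5: Horner steps 6 → 3, so m(5) = 3.
Codeword c = [4, 0, 6, 3] ∈ F_7^4.


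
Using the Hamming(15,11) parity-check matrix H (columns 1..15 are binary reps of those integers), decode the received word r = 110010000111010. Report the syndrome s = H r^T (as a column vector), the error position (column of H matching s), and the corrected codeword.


s = (0, 1, 0, 1)^T, error position = 5, corrected codeword c = 110000000111010

Compute s = H r^T mod 2 one row at a time:
  s_1 = 0 + 0 + 1 + 1 + 1 + 0 + 1 + 0 = 4 ≡ 0 (mod 2).
  s_2 = 0 + 1 + 0 + 0 + 1 + 0 + 1 + 0 = 3 ≡ 1 (mod 2).
  s_3 = 1 + 0 + 0 + 0 + 1 + 1 + 1 + 0 = 4 ≡ 0 (mod 2).
  s_4 = 1 + 0 + 1 + 0 + 0 + 1 + 0 + 0 = 3 ≡ 1 (mod 2).
s = (0, 1, 0, 1)^T — this equals column 5 of H (binary 0101), so error is at position 5.
Correct: flip bit 5 of r = 110010000111010 to get c = 110000000111010.


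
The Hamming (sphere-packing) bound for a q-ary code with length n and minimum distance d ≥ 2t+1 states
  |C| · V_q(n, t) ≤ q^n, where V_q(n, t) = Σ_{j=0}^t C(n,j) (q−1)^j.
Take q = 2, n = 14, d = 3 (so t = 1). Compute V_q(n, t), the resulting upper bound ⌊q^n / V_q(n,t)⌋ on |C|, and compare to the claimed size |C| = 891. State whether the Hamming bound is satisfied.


V_q(n, t) = 15, q^n = 16384, Hamming bound = 1092, |C| = 891 ≤ bound (satisfied).

Step 1: Compute V_q(n, t) = Σ_{j=0}^1 C(n, j) (q−1)^j.
  j = 0: C(14,0)·(1)^0 = 1·1 = 1.
  j = 1: C(14,1)·(1)^1 = 14·1 = 14.
  V_q(n, t) = 1 + 14 = 15.
Step 2: q^n = 2^14 = 16384.
Step 3: Hamming bound ⌊q^n / V_q(n,t)⌋ = ⌊16384/15⌋ = 1092.
Step 4: Compare |C| = 891 to 1092: satisfied.
The claimed |C| lies below the Hamming bound.


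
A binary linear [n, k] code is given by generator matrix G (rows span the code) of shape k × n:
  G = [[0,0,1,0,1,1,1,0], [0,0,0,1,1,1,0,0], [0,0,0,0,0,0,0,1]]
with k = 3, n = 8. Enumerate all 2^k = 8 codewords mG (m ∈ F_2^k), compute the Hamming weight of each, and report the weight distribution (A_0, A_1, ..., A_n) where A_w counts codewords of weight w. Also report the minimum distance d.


Weight distribution: A_0 = 1, A_1 = 1, A_3 = 2, A_4 = 3, A_5 = 1. Minimum distance d = 1.

Enumerate all 2^3 = 8 messages m ∈ F_2^3.
For each, compute codeword c = mG in F_2^8, then tally its weight.
  m = 000 → c = 00000000, weight = 0.
  m = 100 → c = 00101110, weight = 4.
  m = 010 → c = 00011100, weight = 3.
  m = 110 → c = 00110010, weight = 3.
  m = 001 → c = 00000001, weight = 1.
  m = 101 → c = 00101111, weight = 5.
  m = 011 → c = 00011101, weight = 4.
  m = 111 → c = 00110011, weight = 4.
Tally weights:
  weight 0: 1 codewords.
  weight 1: 1 codewords.
  weight 3: 2 codewords.
  weight 4: 3 codewords.
  weight 5: 1 codewords.
Minimum distance d = smallest w > 0 with A_w > 0 = 1.
Sanity: Σ A_w = 8 = 2^3 = 8 ✓.


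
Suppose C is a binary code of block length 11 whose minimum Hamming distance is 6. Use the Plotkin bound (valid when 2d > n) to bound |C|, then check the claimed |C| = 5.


Plotkin bound M ≤ 12; given |C| = 5 ≤ bound (satisfied).

Check applicability: 2d = 12, n = 11.
2d − n = 1 > 0, so Plotkin applies.
Compute d/(2d−n) = 6/1 ≈ 6.0000.
⌊d/(2d−n)⌋ = 6.
Plotkin bound: M ≤ 2·6 = 12.
Given |C| = 5, check: satisfied.
This |C| is below the Plotkin bound.


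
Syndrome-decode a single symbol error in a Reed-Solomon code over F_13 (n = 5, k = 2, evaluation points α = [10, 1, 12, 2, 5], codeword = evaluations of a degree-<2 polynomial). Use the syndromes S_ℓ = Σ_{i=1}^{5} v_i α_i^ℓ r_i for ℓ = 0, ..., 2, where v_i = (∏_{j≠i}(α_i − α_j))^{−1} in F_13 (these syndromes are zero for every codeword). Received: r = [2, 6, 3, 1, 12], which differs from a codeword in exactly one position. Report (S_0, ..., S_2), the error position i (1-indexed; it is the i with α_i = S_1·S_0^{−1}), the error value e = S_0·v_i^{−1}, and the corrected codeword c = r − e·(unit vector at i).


S = (10, 9, 12), error at position 1, error magnitude e = 2, c = [0, 6, 3, 1, 12].

Step 1: column multipliers v_i = (∏_{j≠i}(α_i − α_j))^{−1} mod 13.
  i = 1 (α = 10): (10−1)(10−12)(10−2)(10−5) = 9·(−2)·8·5 = −720 ≡ 8, so v_1 = 8^{−1} = 5 (mod 13).
  i = 2 (α = 1): (1−10)(1−12)(1−2)(1−5) = (−9)·(−11)·(−1)·(−4) = 396 ≡ 6, so v_2 = 6^{−1} = 11 (mod 13).
  i = 3 (α = 12): (12−10)(12−1)(12−2)(12−5) = 2·11·10·7 = 1540 ≡ 6, so v_3 = 6^{−1} = 11 (mod 13).
  i = 4 (α = 2): (2−10)(2−1)(2−12)(2−5) = (−8)·1·(−10)·(−3) = −240 ≡ 7, so v_4 = 7^{−1} = 2 (mod 13).
  i = 5 (α = 5): (5−10)(5−1)(5−12)(5−2) = (−5)·4·(−7)·3 = 420 ≡ 4, so v_5 = 4^{−1} = 10 (mod 13).
  v = [5, 11, 11, 2, 10].
Step 2: syndromes of r = [2, 6, 3, 1, 12] (all sums mod 13).
  S_0 = Σ v_i r_i = 5·2 + 11·6 + 11·3 + 2·1 + 10·12 = 231 ≡ 10.
  S_1 = Σ v_i α_i r_i = 5·10·2 + 11·1·6 + 11·12·3 + 2·2·1 + 10·5·12 = 1166 ≡ 9.
  α_i^2 mod 13 = [9, 1, 1, 4, 12].
  S_2 = Σ v_i α_i^2 r_i = 5·9·2 + 11·1·6 + 11·1·3 + 2·4·1 + 10·12·12 = 1637 ≡ 12.
  S = (10, 9, 12) ≠ 0, so r is not a codeword (an error is present).
Step 3: locate the error. For a single error e at position i, S_ℓ = v_i·e·α_i^ℓ, so α_err = S_1/S_0.
  S_0^{−1} = 10^{−1} = 4 (mod 13), so α_err = 9·4 = 36 ≡ 10 = α_1. Error position i = 1.
  Consistency check: S_2/S_1 = 12·3 = 36 ≡ 10 = α_err ✓ (single-error assumption holds).
Step 4: error magnitude e = S_0/v_1 = S_0·∏_{j≠1}(α_1 − α_j) = 10·8 = 80 ≡ 2 (mod 13).
Step 5: correct position 1: c_1 = r_1 − e = 2 − 2 ≡ 0 (mod 13). Hence c = [0, 6, 3, 1, 12].
  Check: interpolating c through the α_i gives m(x) = 11 + 8·x (degree < 2) with m(α_i) = c_i for every i, so c is indeed a codeword.


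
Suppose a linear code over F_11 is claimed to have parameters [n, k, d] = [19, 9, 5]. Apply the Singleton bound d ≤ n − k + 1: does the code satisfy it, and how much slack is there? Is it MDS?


Singleton RHS = n − k + 1 = 11, slack = 6, bound satisfied, not MDS.

Singleton bound: d ≤ n − k + 1.
Here n = 19, k = 9, so n − k + 1 = 11.
Given d = 5, check d ≤ 11: YES.
Slack = (n − k + 1) − d = 6.
The code is NOT MDS (slack = 6 > 0).
Description: the claimed parameters are [19, 9, 5]_11; such a code would be non-MDS.


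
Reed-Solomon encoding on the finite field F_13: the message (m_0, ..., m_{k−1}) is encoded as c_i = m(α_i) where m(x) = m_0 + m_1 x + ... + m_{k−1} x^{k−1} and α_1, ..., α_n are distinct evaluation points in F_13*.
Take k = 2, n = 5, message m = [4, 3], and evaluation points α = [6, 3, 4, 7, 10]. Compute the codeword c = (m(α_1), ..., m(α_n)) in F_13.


c = [9, 0, 3, 12, 8]

Message polynomial: m(x) = 4 + 3·x (mod 13).
For each evaluation point α_i, compute m(α_i) mod 13:
  α_1 = 6: Horner steps 3 → 9, so m(6) = 9.
  α_2 = 3: Horner steps 3 → 0, so m(3) = 0.
  α_3 = 4: Horner steps 3 → 3, so m(4) = 3.
  α_4 = 7: Horner steps 3 → 12, so m(7) = 12.
  α_5 = 10: Horner steps 3 → 8, so m(10) = 8.
Codeword c = [9, 0, 3, 12, 8] ∈ F_13^5.


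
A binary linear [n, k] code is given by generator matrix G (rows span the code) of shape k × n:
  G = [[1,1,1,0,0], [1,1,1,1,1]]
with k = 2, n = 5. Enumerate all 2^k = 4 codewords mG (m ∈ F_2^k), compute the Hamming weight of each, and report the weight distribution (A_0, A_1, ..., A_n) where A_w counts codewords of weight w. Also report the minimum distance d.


Weight distribution: A_0 = 1, A_2 = 1, A_3 = 1, A_5 = 1. Minimum distance d = 2.

Enumerate all 2^2 = 4 messages m ∈ F_2^2.
For each, compute codeword c = mG in F_2^5, then tally its weight.
  m = 00 → c = 00000, weight = 0.
  m = 10 → c = 11100, weight = 3.
  m = 01 → c = 11111, weight = 5.
  m = 11 → c = 00011, weight = 2.
Tally weights:
  weight 0: 1 codewords.
  weight 2: 1 codewords.
  weight 3: 1 codewords.
  weight 5: 1 codewords.
Minimum distance d = smallest w > 0 with A_w > 0 = 2.
Sanity: Σ A_w = 4 = 2^2 = 4 ✓.


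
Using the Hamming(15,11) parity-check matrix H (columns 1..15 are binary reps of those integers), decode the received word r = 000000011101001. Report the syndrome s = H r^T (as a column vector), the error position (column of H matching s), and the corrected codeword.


s = (1, 0, 0, 0)^T, error position = 8, corrected codeword c = 000000001101001

Compute s = H r^T mod 2 one row at a time:
  s_1 = 1 + 1 + 1 + 0 + 1 + 0 + 0 + 1 = 5 ≡ 1 (mod 2).
  s_2 = 0 + 0 + 0 + 0 + 1 + 0 + 0 + 1 = 2 ≡ 0 (mod 2).
  s_3 = 0 + 0 + 0 + 0 + 1 + 0 + 0 + 1 = 2 ≡ 0 (mod 2).
  s_4 = 0 + 0 + 0 + 0 + 1 + 0 + 0 + 1 = 2 ≡ 0 (mod 2).
s = (1, 0, 0, 0)^T — this equals column 8 of H (binary 1000), so error is at position 8.
Correct: flip bit 8 of r = 000000011101001 to get c = 000000001101001.


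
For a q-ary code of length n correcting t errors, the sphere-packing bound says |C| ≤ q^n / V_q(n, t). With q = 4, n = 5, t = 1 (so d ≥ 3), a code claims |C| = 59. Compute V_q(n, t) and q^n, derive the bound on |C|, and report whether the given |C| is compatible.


V_q(n, t) = 16, q^n = 1024, Hamming bound = 64, |C| = 59 ≤ bound (satisfied).

Step 1: Compute V_q(n, t) = Σ_{j=0}^1 C(n, j) (q−1)^j.
  j = 0: C(5,0)·(3)^0 = 1·1 = 1.
  j = 1: C(5,1)·(3)^1 = 5·3 = 15.
  V_q(n, t) = 1 + 15 = 16.
Step 2: q^n = 4^5 = 1024.
Step 3: Hamming bound ⌊q^n / V_q(n,t)⌋ = ⌊1024/16⌋ = 64.
Step 4: Compare |C| = 59 to 64: satisfied.
The claimed |C| lies below the Hamming bound.


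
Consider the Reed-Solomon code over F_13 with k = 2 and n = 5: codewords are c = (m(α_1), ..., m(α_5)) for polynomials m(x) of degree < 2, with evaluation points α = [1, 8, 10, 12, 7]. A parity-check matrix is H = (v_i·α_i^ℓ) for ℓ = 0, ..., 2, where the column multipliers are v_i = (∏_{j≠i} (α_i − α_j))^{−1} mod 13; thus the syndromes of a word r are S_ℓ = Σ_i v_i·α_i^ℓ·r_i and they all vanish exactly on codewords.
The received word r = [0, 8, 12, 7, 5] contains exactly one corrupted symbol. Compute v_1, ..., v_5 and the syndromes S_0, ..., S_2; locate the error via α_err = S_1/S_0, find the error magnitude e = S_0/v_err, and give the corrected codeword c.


S = (7, 5, 11), error at position 3, error magnitude e = 11, c = [0, 8, 1, 7, 5].

Step 1: column multipliers v_i = (∏_{j≠i}(α_i − α_j))^{−1} mod 13.
  i = 1 (α = 1): (1−8)(1−10)(1−12)(1−7) = (−7)·(−9)·(−11)·(−6) = 4158 ≡ 11, so v_1 = 11^{−1} = 6 (mod 13).
  i = 2 (α = 8): (8−1)(8−10)(8−12)(8−7) = 7·(−2)·(−4)·1 = 56 ≡ 4, so v_2 = 4^{−1} = 10 (mod 13).
  i = 3 (α = 10): (10−1)(10−8)(10−12)(10−7) = 9·2·(−2)·3 = −108 ≡ 9, so v_3 = 9^{−1} = 3 (mod 13).
  i = 4 (α = 12): (12−1)(12−8)(12−10)(12−7) = 11·4·2·5 = 440 ≡ 11, so v_4 = 11^{−1} = 6 (mod 13).
  i = 5 (α = 7): (7−1)(7−8)(7−10)(7−12) = 6·(−1)·(−3)·(−5) = −90 ≡ 1, so v_5 = 1^{−1} = 1 (mod 13).
  v = [6, 10, 3, 6, 1].
Step 2: syndromes of r = [0, 8, 12, 7, 5] (all sums mod 13).
  S_0 = Σ v_i r_i = 6·0 + 10·8 + 3·12 + 6·7 + 1·5 = 163 ≡ 7.
  S_1 = Σ v_i α_i r_i = 6·1·0 + 10·8·8 + 3·10·12 + 6·12·7 + 1·7·5 = 1539 ≡ 5.
  α_i^2 mod 13 = [1, 12, 9, 1, 10].
  S_2 = Σ v_i α_i^2 r_i = 6·1·0 + 10·12·8 + 3·9·12 + 6·1·7 + 1·10·5 = 1376 ≡ 11.
  S = (7, 5, 11) ≠ 0, so r is not a codeword (an error is present).
Step 3: locate the error. For a single error e at position i, S_ℓ = v_i·e·α_i^ℓ, so α_err = S_1/S_0.
  S_0^{−1} = 7^{−1} = 2 (mod 13), so α_err = 5·2 = 10 ≡ 10 = α_3. Error position i = 3.
  Consistency check: S_2/S_1 = 11·8 = 88 ≡ 10 = α_err ✓ (single-error assumption holds).
Step 4: error magnitude e = S_0/v_3 = S_0·∏_{j≠3}(α_3 − α_j) = 7·9 = 63 ≡ 11 (mod 13).
Step 5: correct position 3: c_3 = r_3 − e = 12 − 11 ≡ 1 (mod 13). Hence c = [0, 8, 1, 7, 5].
  Check: interpolating c through the α_i gives m(x) = 10 + 3·x (degree < 2) with m(α_i) = c_i for every i, so c is indeed a codeword.


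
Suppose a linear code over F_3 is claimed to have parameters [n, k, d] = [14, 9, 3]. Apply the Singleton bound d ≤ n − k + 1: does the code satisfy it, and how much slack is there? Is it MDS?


Singleton RHS = n − k + 1 = 6, slack = 3, bound satisfied, not MDS.

Singleton bound: d ≤ n − k + 1.
Here n = 14, k = 9, so n − k + 1 = 6.
Given d = 3, check d ≤ 6: YES.
Slack = (n − k + 1) − d = 3.
The code is NOT MDS (slack = 3 > 0).
Description: the claimed parameters are [14, 9, 3]_3; such a code would be non-MDS.


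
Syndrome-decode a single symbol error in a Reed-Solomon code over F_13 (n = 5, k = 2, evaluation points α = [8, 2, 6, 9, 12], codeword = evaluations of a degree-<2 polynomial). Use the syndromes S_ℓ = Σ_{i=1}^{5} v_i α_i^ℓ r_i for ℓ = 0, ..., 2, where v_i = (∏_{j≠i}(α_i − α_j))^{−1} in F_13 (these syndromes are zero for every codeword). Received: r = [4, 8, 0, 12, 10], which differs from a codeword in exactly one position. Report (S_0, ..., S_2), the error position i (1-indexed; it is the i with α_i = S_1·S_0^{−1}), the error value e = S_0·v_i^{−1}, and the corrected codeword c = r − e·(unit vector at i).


S = (1, 6, 10), error at position 3, error magnitude e = 12, c = [4, 8, 1, 12, 10].

Step 1: column multipliers v_i = (∏_{j≠i}(α_i − α_j))^{−1} mod 13.
  i = 1 (α = 8): (8−2)(8−6)(8−9)(8−12) = 6·2·(−1)·(−4) = 48 ≡ 9, so v_1 = 9^{−1} = 3 (mod 13).
  i = 2 (α = 2): (2−8)(2−6)(2−9)(2−12) = (−6)·(−4)·(−7)·(−10) = 1680 ≡ 3, so v_2 = 3^{−1} = 9 (mod 13).
  i = 3 (α = 6): (6−8)(6−2)(6−9)(6−12) = (−2)·4·(−3)·(−6) = −144 ≡ 12, so v_3 = 12^{−1} = 12 (mod 13).
  i = 4 (α = 9): (9−8)(9−2)(9−6)(9−12) = 1·7·3·(−3) = −63 ≡ 2, so v_4 = 2^{−1} = 7 (mod 13).
  i = 5 (α = 12): (12−8)(12−2)(12−6)(12−9) = 4·10·6·3 = 720 ≡ 5, so v_5 = 5^{−1} = 8 (mod 13).
  v = [3, 9, 12, 7, 8].
Step 2: syndromes of r = [4, 8, 0, 12, 10] (all sums mod 13).
  S_0 = Σ v_i r_i = 3·4 + 9·8 + 12·0 + 7·12 + 8·10 = 248 ≡ 1.
  S_1 = Σ v_i α_i r_i = 3·8·4 + 9·2·8 + 12·6·0 + 7·9·12 + 8·12·10 = 1956 ≡ 6.
  α_i^2 mod 13 = [12, 4, 10, 3, 1].
  S_2 = Σ v_i α_i^2 r_i = 3·12·4 + 9·4·8 + 12·10·0 + 7·3·12 + 8·1·10 = 764 ≡ 10.
  S = (1, 6, 10) ≠ 0, so r is not a codeword (an error is present).
Step 3: locate the error. For a single error e at position i, S_ℓ = v_i·e·α_i^ℓ, so α_err = S_1/S_0.
  S_0^{−1} = 1^{−1} = 1 (mod 13), so α_err = 6·1 = 6 ≡ 6 = α_3. Error position i = 3.
  Consistency check: S_2/S_1 = 10·11 = 110 ≡ 6 = α_err ✓ (single-error assumption holds).
Step 4: error magnitude e = S_0/v_3 = S_0·∏_{j≠3}(α_3 − α_j) = 1·12 = 12 ≡ 12 (mod 13).
Step 5: correct position 3: c_3 = r_3 − e = 0 − 12 ≡ 1 (mod 13). Hence c = [4, 8, 1, 12, 10].
  Check: interpolating c through the α_i gives m(x) = 5 + 8·x (degree < 2) with m(α_i) = c_i for every i, so c is indeed a codeword.


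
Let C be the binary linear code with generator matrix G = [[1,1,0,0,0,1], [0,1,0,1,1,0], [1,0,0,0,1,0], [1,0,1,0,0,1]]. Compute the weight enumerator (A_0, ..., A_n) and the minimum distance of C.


Weight distribution: A_0 = 1, A_2 = 3, A_3 = 8, A_4 = 3, A_6 = 1. Minimum distance d = 2.

Enumerate all 2^4 = 16 messages m ∈ F_2^4.
For each, compute codeword c = mG in F_2^6, then tally its weight.
  m = 0000 → c = 000000, weight = 0.
  m = 1000 → c = 110001, weight = 3.
  m = 0100 → c = 010110, weight = 3.
  m = 1100 → c = 100111, weight = 4.
  m = 0010 → c = 100010, weight = 2.
  m = 1010 → c = 010011, weight = 3.
  m = 0110 → c = 110100, weight = 3.
  m = 1110 → c = 000101, weight = 2.
  m = 0001 → c = 101001, weight = 3.
  m = 1001 → c = 011000, weight = 2.
  m = 0101 → c = 111111, weight = 6.
  m = 1101 → c = 001110, weight = 3.
  m = 0011 → c = 001011, weight = 3.
  m = 1011 → c = 111010, weight = 4.
  m = 0111 → c = 011101, weight = 4.
  m = 1111 → c = 101100, weight = 3.
Tally weights:
  weight 0: 1 codewords.
  weight 2: 3 codewords.
  weight 3: 8 codewords.
  weight 4: 3 codewords.
  weight 6: 1 codewords.
Minimum distance d = smallest w > 0 with A_w > 0 = 2.
Sanity: Σ A_w = 16 = 2^4 = 16 ✓.


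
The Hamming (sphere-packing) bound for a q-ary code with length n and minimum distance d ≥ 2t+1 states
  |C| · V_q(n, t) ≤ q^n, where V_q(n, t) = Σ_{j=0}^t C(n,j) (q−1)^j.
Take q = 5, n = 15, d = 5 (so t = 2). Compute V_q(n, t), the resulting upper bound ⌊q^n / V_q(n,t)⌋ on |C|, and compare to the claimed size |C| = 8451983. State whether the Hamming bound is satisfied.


V_q(n, t) = 1741, q^n = 30517578125, Hamming bound = 17528764, |C| = 8451983 ≤ bound (satisfied).

Step 1: Compute V_q(n, t) = Σ_{j=0}^2 C(n, j) (q−1)^j.
  j = 0: C(15,0)·(4)^0 = 1·1 = 1.
  j = 1: C(15,1)·(4)^1 = 15·4 = 60.
  j = 2: C(15,2)·(4)^2 = 105·16 = 1680.
  V_q(n, t) = 1 + 60 + 1680 = 1741.
Step 2: q^n = 5^15 = 30517578125.
Step 3: Hamming bound ⌊q^n / V_q(n,t)⌋ = ⌊30517578125/1741⌋ = 17528764.
Step 4: Compare |C| = 8451983 to 17528764: satisfied.
The claimed |C| lies below the Hamming bound.
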